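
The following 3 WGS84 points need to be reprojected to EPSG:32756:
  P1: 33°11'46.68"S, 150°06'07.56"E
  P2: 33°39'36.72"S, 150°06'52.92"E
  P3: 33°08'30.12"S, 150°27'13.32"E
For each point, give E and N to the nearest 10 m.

UTM zone 56S: λ₀ = 153°, k₀ = 0.9996.
P1 (-33.1963°, 150.1021°) → (229844.832, 6323208.393) m.
P2 (-33.6602°, 150.1147°) → (232448.599, 6271783.518) m.
P3 (-33.1417°, 150.4537°) → (262484.525, 6330117.443) m.

P1: E 229840 m, N 6323210 m; P2: E 232450 m, N 6271780 m; P3: E 262480 m, N 6330120 m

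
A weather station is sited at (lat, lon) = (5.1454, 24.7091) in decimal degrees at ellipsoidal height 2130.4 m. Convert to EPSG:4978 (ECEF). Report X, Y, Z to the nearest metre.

X 5772900 m, Y 2656348 m, Z 568391 m

WGS84: a = 6378137 m, e² = 0.006694380; N(φ) = a/√(1−e²sin²φ) = 6378308.718 m.
X = (N+h)·cosφ·cosλ = 5772900.493 m; Y = (N+h)·cosφ·sinλ = 2656348.490 m; Z = (N(1−e²)+h)·sinφ = 568390.804 m.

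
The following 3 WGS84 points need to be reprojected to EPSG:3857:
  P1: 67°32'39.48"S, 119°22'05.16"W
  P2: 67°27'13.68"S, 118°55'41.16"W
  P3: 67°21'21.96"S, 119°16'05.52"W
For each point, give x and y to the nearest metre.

Web Mercator: x = R·λ, y = R·ln tan(π/4+φ/2), R = 6378137 m.
P1 (-67.5443°, -119.3681°) → (-13287996.109, -10312894.056) m.
P2 (-67.4538°, -118.9281°) → (-13239015.533, -10286569.363) m.
P3 (-67.3561°, -119.2682°) → (-13276875.292, -10258262.516) m.

P1: x -13287996 m, y -10312894 m; P2: x -13239016 m, y -10286569 m; P3: x -13276875 m, y -10258263 m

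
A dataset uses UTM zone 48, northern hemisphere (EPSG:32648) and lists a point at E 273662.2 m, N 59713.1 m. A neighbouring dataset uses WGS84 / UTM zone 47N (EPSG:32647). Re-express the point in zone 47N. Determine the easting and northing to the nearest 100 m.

E 941700 m, N 59800 m

UTM 48N → geographic: φ = 0.53990043°, λ = 102.96629960°.
UTM 47N (λ₀ = 99°) forward: E = 941685.605 m, N = 59819.468 m.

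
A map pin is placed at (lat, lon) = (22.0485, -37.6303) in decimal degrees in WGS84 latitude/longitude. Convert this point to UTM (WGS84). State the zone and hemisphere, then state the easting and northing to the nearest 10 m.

Zone 24N: E 641340 m, N 2438830 m

Longitude -37.6303° lies in the 6° band [-42°, -36°), giving zone 24; latitude is north of the equator, so 24N.
Zone 24 central meridian λ₀ = 6×24 − 183 = -39°; Δλ = +1.3697°.
Transverse Mercator on WGS84 with k₀ = 0.9996 gives E = 641343.201 m, N = 2438829.535 m.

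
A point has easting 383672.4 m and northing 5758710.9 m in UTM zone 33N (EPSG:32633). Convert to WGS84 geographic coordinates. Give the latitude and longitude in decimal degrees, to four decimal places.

Zone 33N: λ₀ = 15°, k₀ = 0.9996, false easting 500000 m.
Meridian distance M = (N − FN)/k₀ = 5761015.3 m.
Inverse transverse Mercator on WGS84 gives φ = 51.96690034°, λ = 13.30670029°.

lat 51.9669°, lon 13.3067°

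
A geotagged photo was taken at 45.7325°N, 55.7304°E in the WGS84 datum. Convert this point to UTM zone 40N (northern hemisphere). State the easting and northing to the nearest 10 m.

Zone 40 central meridian λ₀ = 6×40 − 183 = 57°; Δλ = -1.2696°.
Transverse Mercator on WGS84 with k₀ = 0.9996 gives E = 401219.466 m, N = 5065110.875 m.

E 401220 m, N 5065110 m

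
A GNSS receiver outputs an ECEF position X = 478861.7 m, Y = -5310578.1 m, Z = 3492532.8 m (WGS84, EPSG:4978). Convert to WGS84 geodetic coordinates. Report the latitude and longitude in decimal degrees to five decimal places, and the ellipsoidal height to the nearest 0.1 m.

λ = atan2(Y, X) = -84.84750002°; p = √(X²+Y²) = 5332124.2 m.
Bowring's method on WGS84 (a = 6378137 m, b = 6356752.314 m) gives φ = 33.40130039°, h = 2420.123 m.

lat 33.40130°, lon -84.84750°, h 2420.1 m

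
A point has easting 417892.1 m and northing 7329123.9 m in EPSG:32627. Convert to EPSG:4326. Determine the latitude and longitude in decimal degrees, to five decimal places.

Zone 27N: λ₀ = -21°, k₀ = 0.9996, false easting 500000 m.
Meridian distance M = (N − FN)/k₀ = 7332056.7 m.
Inverse transverse Mercator on WGS84 gives φ = 66.07200026°, λ = -22.81439901°.

lat 66.07200°, lon -22.81440°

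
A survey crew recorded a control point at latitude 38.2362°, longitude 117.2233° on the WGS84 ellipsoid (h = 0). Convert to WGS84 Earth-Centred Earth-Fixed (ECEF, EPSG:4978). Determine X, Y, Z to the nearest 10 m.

X -2294730 m, Y 4460600 m, Z 3926070 m

WGS84: a = 6378137 m, e² = 0.006694380; N(φ) = a/√(1−e²sin²φ) = 6386330.286 m.
X = (N+h)·cosφ·cosλ = -2294729.533 m; Y = (N+h)·cosφ·sinλ = 4460598.011 m; Z = (N(1−e²)+h)·sinφ = 3926070.623 m.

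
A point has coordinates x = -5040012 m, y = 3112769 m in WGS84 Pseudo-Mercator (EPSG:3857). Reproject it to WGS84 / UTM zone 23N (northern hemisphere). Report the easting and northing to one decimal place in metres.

E 472675.4 m, N 2976973.2 m

Web Mercator inverse (R = 6378137 m) → φ = 26.91430208°, λ = -45.27519812°.
UTM 23N forward: E = 472675.437 m, N = 2976973.171 m.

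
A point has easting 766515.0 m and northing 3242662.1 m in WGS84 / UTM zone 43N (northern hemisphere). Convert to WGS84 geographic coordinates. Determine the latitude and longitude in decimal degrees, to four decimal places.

Zone 43N: λ₀ = 75°, k₀ = 0.9996, false easting 500000 m.
Meridian distance M = (N − FN)/k₀ = 3243959.7 m.
Inverse transverse Mercator on WGS84 gives φ = 29.28479959°, λ = 77.74330011°.

lat 29.2848°, lon 77.7433°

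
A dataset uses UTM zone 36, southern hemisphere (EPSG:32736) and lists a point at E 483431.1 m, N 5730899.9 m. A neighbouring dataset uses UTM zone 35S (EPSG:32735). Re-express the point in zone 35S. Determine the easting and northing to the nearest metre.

UTM 36S → geographic: φ = -38.57019981°, λ = 32.80980038°.
UTM 35S (λ₀ = 27°) forward: E = 1006304.345 m, N = 5714881.917 m.

E 1006304 m, N 5714882 m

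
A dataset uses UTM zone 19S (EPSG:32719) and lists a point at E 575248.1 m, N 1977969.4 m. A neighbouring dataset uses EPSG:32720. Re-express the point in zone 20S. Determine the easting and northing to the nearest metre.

UTM 19S → geographic: φ = -72.28429989°, λ = -66.78400030°.
UTM 20S (λ₀ = -63°) forward: E = 371557.755 m, N = 1975313.784 m.

E 371558 m, N 1975314 m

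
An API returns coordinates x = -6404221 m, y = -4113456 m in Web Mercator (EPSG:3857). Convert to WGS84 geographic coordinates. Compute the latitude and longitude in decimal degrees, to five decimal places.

lat -34.62810°, lon -57.53010°

R = 6378137 m. λ = x/R = -57.53009607°.
φ = 2·arctan(exp(y/R)) − 90° = 2·arctan(0.52470) − 90° = -34.62810318°.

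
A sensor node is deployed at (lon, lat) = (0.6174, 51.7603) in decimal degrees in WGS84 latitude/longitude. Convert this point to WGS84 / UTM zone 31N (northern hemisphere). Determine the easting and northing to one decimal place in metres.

E 335572.1 m, N 5737064.6 m

Zone 31 central meridian λ₀ = 6×31 − 183 = 3°; Δλ = -2.3826°.
Transverse Mercator on WGS84 with k₀ = 0.9996 gives E = 335572.086 m, N = 5737064.553 m.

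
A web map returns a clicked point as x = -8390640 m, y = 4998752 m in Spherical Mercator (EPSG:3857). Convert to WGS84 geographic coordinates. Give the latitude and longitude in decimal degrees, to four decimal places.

lat 40.9078°, lon -75.3744°

R = 6378137 m. λ = x/R = -75.37440156°.
φ = 2·arctan(exp(y/R)) − 90° = 2·arctan(2.18963) − 90° = 40.90780216°.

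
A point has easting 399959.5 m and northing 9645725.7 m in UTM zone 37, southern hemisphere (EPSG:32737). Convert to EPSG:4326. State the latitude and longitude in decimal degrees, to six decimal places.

lat -3.204800°, lon 38.099600°

Zone 37S: λ₀ = 39°, k₀ = 0.9996, false easting 500000 m, false northing 10000000 m.
Meridian distance M = (N − FN)/k₀ = -354416.1 m.
Inverse transverse Mercator on WGS84 gives φ = -3.20479958°, λ = 38.09959956°.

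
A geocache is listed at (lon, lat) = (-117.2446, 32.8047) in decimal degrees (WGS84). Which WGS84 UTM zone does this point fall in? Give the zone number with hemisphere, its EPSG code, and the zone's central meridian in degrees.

UTM zone = ⌊(λ + 180)/6⌋ + 1; -117.2446° ∈ [-120°, -114°) → zone 11.
Hemisphere: N (φ ≥ 0).
Central meridian λ₀ = 6×11 − 183 = -117°.
EPSG code: 32611.

Zone 11N (EPSG:32611), central meridian -117°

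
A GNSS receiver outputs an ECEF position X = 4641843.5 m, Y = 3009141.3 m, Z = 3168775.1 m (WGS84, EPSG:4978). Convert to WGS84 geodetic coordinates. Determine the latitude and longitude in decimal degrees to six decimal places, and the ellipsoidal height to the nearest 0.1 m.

λ = atan2(Y, X) = 32.95390007°; p = √(X²+Y²) = 5531875.1 m.
Bowring's method on WGS84 (a = 6378137 m, b = 6356752.314 m) gives φ = 29.97120012°, h = 2335.189 m.

lat 29.971200°, lon 32.953900°, h 2335.2 m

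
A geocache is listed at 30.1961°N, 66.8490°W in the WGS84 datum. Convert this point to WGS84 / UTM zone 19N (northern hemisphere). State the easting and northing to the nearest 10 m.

Zone 19 central meridian λ₀ = 6×19 − 183 = -69°; Δλ = +2.1510°.
Transverse Mercator on WGS84 with k₀ = 0.9996 gives E = 707074.084 m, N = 3342470.730 m.

E 707070 m, N 3342470 m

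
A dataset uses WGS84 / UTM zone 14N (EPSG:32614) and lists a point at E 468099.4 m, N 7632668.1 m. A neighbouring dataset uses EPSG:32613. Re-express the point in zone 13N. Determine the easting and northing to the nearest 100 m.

E 710000 m, N 7641400 m

UTM 14N → geographic: φ = 68.80359986°, λ = -99.79059976°.
UTM 13N (λ₀ = -105°) forward: E = 709989.563 m, N = 7641371.053 m.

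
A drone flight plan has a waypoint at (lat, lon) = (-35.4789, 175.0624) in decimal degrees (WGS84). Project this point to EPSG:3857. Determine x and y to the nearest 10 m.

Web Mercator is spherical with R = a = 6378137 m.
x = R·λ = 6378137 × 3.055415276 = 19487857.225 m.
y = R·ln tan(π/4 + φ/2) = 6378137 × -0.663070376 = -4229153.696 m.

x 19487860 m, y -4229150 m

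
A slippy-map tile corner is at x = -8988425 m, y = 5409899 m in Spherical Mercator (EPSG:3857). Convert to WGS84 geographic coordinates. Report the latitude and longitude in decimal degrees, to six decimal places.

lat 43.639998°, lon -80.744396°

R = 6378137 m. λ = x/R = -80.74439558°.
φ = 2·arctan(exp(y/R)) − 90° = 2·arctan(2.33543) − 90° = 43.63999788°.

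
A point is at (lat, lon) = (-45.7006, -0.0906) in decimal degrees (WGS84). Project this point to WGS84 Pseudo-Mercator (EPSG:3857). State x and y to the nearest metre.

x -10086 m, y -5732499 m

Web Mercator is spherical with R = a = 6378137 m.
x = R·λ = 6378137 × -0.001581268 = -10085.546 m.
y = R·ln tan(π/4 + φ/2) = 6378137 × -0.898773308 = -5732499.289 m.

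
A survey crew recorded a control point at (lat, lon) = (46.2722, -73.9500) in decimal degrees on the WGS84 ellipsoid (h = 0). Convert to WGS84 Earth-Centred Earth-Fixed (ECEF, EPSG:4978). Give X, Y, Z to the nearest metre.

WGS84: a = 6378137 m, e² = 0.006694380; N(φ) = a/√(1−e²sin²φ) = 6389314.608 m.
X = (N+h)·cosφ·cosλ = 1221058.353 m; Y = (N+h)·cosφ·sinλ = -4244353.932 m; Z = (N(1−e²)+h)·sinφ = 4586213.424 m.

X 1221058 m, Y -4244354 m, Z 4586213 m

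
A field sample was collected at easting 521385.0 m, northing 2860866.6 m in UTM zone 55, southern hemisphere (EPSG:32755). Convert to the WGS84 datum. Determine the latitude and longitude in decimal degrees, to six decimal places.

Zone 55S: λ₀ = 147°, k₀ = 0.9996, false easting 500000 m, false northing 10000000 m.
Meridian distance M = (N − FN)/k₀ = -7141990.2 m.
Inverse transverse Mercator on WGS84 gives φ = -64.37729987°, λ = 147.44320084°.

lat -64.377300°, lon 147.443201°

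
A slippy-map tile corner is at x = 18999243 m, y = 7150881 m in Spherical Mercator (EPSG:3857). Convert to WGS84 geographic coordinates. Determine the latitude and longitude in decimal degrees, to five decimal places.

lat 53.89810°, lon 170.67310°

R = 6378137 m. λ = x/R = 170.67310374°.
φ = 2·arctan(exp(y/R)) − 90° = 2·arctan(3.06840) − 90° = 53.89809881°.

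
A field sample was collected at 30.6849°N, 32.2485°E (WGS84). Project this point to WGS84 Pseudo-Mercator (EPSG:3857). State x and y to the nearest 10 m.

x 3589890 m, y 3591890 m

Web Mercator is spherical with R = a = 6378137 m.
x = R·λ = 6378137 × 0.562842504 = 3589886.599 m.
y = R·ln tan(π/4 + φ/2) = 6378137 × 0.563157340 = 3591894.668 m.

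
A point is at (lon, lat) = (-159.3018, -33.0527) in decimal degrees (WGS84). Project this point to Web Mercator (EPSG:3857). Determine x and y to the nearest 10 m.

Web Mercator is spherical with R = a = 6378137 m.
x = R·λ = 6378137 × -2.780340914 = -17733395.258 m.
y = R·ln tan(π/4 + φ/2) = 6378137 × -0.611824597 = -3902301.098 m.

x -17733400 m, y -3902300 m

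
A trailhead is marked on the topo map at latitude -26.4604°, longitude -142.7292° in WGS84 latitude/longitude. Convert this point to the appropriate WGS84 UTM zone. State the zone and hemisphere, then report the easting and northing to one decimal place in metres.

Longitude -142.7292° lies in the 6° band [-144°, -138°), giving zone 7; latitude is south of the equator, so 7S.
Zone 7 central meridian λ₀ = 6×7 − 183 = -141°; Δλ = -1.7292°.
Transverse Mercator on WGS84 with k₀ = 0.9996 gives E = 327609.935 m, N = 7072168.787 m.

Zone 7S: E 327609.9 m, N 7072168.8 m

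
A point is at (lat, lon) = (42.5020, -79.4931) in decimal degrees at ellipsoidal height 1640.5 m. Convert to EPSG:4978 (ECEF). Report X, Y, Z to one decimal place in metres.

WGS84: a = 6378137 m, e² = 0.006694380; N(φ) = a/√(1−e²sin²φ) = 6387904.214 m.
X = (N+h)·cosφ·cosλ = 859017.569 m; Y = (N+h)·cosφ·sinλ = -4631731.037 m; Z = (N(1−e²)+h)·sinφ = 4287986.873 m.

X 859017.6 m, Y -4631731.0 m, Z 4287986.9 m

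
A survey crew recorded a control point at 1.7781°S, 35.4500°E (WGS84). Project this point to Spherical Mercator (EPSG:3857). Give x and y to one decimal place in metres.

x 3946275.9 m, y -197969.0 m

Web Mercator is spherical with R = a = 6378137 m.
x = R·λ = 6378137 × 0.618719220 = 3946275.949 m.
y = R·ln tan(π/4 + φ/2) = 6378137 × -0.031038682 = -197968.966 m.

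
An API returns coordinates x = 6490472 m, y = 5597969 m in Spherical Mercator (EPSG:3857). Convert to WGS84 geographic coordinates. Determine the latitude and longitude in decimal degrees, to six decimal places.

lat 44.850198°, lon 58.304902°

R = 6378137 m. λ = x/R = 58.30490199°.
φ = 2·arctan(exp(y/R)) − 90° = 2·arctan(2.40532) − 90° = 44.85019815°.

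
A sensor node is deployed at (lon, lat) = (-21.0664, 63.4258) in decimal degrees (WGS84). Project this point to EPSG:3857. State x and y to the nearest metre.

Web Mercator is spherical with R = a = 6378137 m.
x = R·λ = 6378137 × -0.367678042 = -2345100.921 m.
y = R·ln tan(π/4 + φ/2) = 6378137 × 1.443278483 = 9205427.896 m.

x -2345101 m, y 9205428 m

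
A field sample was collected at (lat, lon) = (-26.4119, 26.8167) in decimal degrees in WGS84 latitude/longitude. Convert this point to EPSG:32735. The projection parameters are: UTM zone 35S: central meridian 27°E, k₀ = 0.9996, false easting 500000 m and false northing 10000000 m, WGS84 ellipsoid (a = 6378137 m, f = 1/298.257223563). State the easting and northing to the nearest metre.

Zone 35 central meridian λ₀ = 6×35 − 183 = 27°; Δλ = -0.1833°.
Transverse Mercator on WGS84 with k₀ = 0.9996 gives E = 481720.190 m, N = 7078686.530 m.

E 481720 m, N 7078687 m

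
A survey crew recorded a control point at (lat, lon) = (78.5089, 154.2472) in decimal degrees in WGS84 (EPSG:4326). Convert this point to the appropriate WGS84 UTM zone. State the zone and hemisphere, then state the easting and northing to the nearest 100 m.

Zone 56N: E 527700 m, N 8715500 m

Longitude 154.2472° lies in the 6° band [150°, 156°), giving zone 56; latitude is north of the equator, so 56N.
Zone 56 central meridian λ₀ = 6×56 − 183 = 153°; Δλ = +1.2472°.
Transverse Mercator on WGS84 with k₀ = 0.9996 gives E = 527734.865 m, N = 8715459.943 m.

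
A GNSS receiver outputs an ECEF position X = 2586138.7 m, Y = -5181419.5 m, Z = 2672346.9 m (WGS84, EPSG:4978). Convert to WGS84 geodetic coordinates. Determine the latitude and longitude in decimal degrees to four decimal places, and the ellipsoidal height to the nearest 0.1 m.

lat 24.9185°, lon -63.4754°, h 3458.6 m

λ = atan2(Y, X) = -63.47540018°; p = √(X²+Y²) = 5790960.3 m.
Bowring's method on WGS84 (a = 6378137 m, b = 6356752.314 m) gives φ = 24.91850020°, h = 3458.632 m.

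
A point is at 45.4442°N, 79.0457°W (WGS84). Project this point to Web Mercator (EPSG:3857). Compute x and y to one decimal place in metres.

Web Mercator is spherical with R = a = 6378137 m.
x = R·λ = 6378137 × -1.379607725 = -8799327.073 m.
y = R·ln tan(π/4 + φ/2) = 6378137 × 0.892380467 = 5691724.877 m.

x -8799327.1 m, y 5691724.9 m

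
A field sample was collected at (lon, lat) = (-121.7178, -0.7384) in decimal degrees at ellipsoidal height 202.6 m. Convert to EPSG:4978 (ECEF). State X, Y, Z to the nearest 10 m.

WGS84: a = 6378137 m, e² = 0.006694380; N(φ) = a/√(1−e²sin²φ) = 6378140.546 m.
X = (N+h)·cosφ·cosλ = -3353045.798 m; Y = (N+h)·cosφ·sinλ = -5425273.130 m; Z = (N(1−e²)+h)·sinφ = -81648.441 m.

X -3353050 m, Y -5425270 m, Z -81650 m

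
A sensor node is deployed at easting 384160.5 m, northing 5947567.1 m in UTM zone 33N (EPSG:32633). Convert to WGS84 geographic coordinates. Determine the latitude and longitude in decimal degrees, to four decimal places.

lat 53.6640°, lon 13.2468°

Zone 33N: λ₀ = 15°, k₀ = 0.9996, false easting 500000 m.
Meridian distance M = (N − FN)/k₀ = 5949947.1 m.
Inverse transverse Mercator on WGS84 gives φ = 53.66400032°, λ = 13.24680031°.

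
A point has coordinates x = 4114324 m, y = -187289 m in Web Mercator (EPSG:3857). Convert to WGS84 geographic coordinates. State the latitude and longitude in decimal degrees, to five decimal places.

R = 6378137 m. λ = x/R = 36.95960133°.
φ = 2·arctan(exp(y/R)) − 90° = 2·arctan(0.97106) − 90° = -1.68220398°.

lat -1.68220°, lon 36.95960°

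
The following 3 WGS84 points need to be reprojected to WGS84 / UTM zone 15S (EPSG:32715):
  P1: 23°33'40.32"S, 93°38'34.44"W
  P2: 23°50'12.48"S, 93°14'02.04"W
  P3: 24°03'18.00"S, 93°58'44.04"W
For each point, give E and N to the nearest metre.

P1: E 434389 m, N 7394206 m; P2: E 476180 m, N 7363822 m; P3: E 400474 m, N 7339338 m

UTM zone 15S: λ₀ = -93°, k₀ = 0.9996.
P1 (-23.5612°, -93.6429°) → (434389.203, 7394206.200) m.
P2 (-23.8368°, -93.2339°) → (476179.830, 7363822.131) m.
P3 (-24.0550°, -93.9789°) → (400474.135, 7339337.598) m.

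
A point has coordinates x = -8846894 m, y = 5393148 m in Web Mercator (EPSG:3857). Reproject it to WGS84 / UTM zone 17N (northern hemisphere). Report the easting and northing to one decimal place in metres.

Web Mercator inverse (R = 6378137 m) → φ = 43.53100061°, λ = -79.47300097°.
UTM 17N forward: E = 623386.805 m, N = 4820916.834 m.

E 623386.8 m, N 4820916.8 m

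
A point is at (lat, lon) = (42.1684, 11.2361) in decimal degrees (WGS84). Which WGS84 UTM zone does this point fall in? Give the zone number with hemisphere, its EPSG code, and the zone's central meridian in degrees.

Zone 32N (EPSG:32632), central meridian 9°

UTM zone = ⌊(λ + 180)/6⌋ + 1; 11.2361° ∈ [6°, 12°) → zone 32.
Hemisphere: N (φ ≥ 0).
Central meridian λ₀ = 6×32 − 183 = 9°.
EPSG code: 32632.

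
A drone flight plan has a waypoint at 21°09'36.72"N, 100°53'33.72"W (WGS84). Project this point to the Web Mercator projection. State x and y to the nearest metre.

Web Mercator is spherical with R = a = 6378137 m.
x = R·λ = 6378137 × -1.760909806 = -11231323.989 m.
y = R·ln tan(π/4 + φ/2) = 6378137 × 0.378008658 = 2410991.010 m.

x -11231324 m, y 2410991 m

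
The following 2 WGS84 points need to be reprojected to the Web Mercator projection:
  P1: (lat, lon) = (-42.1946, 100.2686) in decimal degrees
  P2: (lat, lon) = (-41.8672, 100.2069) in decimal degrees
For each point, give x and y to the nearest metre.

Web Mercator: x = R·λ, y = R·ln tan(π/4+φ/2), R = 6378137 m.
P1 (-42.1946°, 100.2686°) → (11161849.495, -5190174.300) m.
P2 (-41.8672°, 100.2069°) → (11154981.082, -5141107.359) m.

P1: x 11161849 m, y -5190174 m; P2: x 11154981 m, y -5141107 m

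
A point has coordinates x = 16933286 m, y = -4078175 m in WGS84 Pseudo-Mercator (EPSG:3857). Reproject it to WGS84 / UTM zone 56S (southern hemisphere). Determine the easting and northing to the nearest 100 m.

E 418600 m, N 6196800 m

Web Mercator inverse (R = 6378137 m) → φ = -34.36690167°, λ = 152.11429624°.
UTM 56S forward: E = 418559.329 m, N = 6196806.127 m.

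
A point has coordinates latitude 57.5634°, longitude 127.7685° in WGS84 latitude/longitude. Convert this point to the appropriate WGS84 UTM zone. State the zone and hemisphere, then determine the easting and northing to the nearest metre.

Longitude 127.7685° lies in the 6° band [126°, 132°), giving zone 52; latitude is north of the equator, so 52N.
Zone 52 central meridian λ₀ = 6×52 − 183 = 129°; Δλ = -1.2315°.
Transverse Mercator on WGS84 with k₀ = 0.9996 gives E = 426325.550 m, N = 6380772.095 m.

Zone 52N: E 426326 m, N 6380772 m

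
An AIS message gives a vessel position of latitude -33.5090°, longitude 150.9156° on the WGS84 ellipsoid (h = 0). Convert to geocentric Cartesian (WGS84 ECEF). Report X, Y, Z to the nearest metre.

WGS84: a = 6378137 m, e² = 0.006694380; N(φ) = a/√(1−e²sin²φ) = 6384653.651 m.
X = (N+h)·cosφ·cosλ = -4652247.385 m; Y = (N+h)·cosφ·sinλ = 2587748.844 m; Z = (N(1−e²)+h)·sinφ = -3501166.647 m.

X -4652247 m, Y 2587749 m, Z -3501167 m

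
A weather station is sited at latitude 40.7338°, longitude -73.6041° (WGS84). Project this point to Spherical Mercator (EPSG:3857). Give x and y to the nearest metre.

x -8193571 m, y 4973156 m

Web Mercator is spherical with R = a = 6378137 m.
x = R·λ = 6378137 × -1.284633888 = -8193570.932 m.
y = R·ln tan(π/4 + φ/2) = 6378137 × 0.779719244 = 4973156.161 m.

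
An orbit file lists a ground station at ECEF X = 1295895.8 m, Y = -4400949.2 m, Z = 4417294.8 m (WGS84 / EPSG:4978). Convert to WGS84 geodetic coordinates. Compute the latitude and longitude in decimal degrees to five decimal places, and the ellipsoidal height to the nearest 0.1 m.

λ = atan2(Y, X) = -73.59249996°; p = √(X²+Y²) = 4587777.2 m.
Bowring's method on WGS84 (a = 6378137 m, b = 6356752.314 m) gives φ = 44.10769971°, h = 866.023 m.

lat 44.10770°, lon -73.59250°, h 866.0 m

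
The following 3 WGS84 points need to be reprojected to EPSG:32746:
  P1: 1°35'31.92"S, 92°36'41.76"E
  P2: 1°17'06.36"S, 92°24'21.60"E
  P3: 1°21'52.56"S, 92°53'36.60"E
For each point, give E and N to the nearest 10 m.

P1: E 456800 m, N 9824010 m; P2: E 433920 m, N 9857950 m; P3: E 488150 m, N 9849170 m

UTM zone 46S: λ₀ = 93°, k₀ = 0.9996.
P1 (-1.5922°, 92.6116°) → (456797.047, 9824009.537) m.
P2 (-1.2851°, 92.4060°) → (433917.995, 9857949.916) m.
P3 (-1.3646°, 92.8935°) → (488152.548, 9849170.151) m.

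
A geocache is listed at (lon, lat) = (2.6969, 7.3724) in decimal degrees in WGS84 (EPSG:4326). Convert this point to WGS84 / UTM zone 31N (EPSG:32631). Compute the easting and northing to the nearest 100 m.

E 466500 m, N 814900 m

Zone 31 central meridian λ₀ = 6×31 − 183 = 3°; Δλ = -0.3031°.
Transverse Mercator on WGS84 with k₀ = 0.9996 gives E = 466549.385 m, N = 814928.079 m.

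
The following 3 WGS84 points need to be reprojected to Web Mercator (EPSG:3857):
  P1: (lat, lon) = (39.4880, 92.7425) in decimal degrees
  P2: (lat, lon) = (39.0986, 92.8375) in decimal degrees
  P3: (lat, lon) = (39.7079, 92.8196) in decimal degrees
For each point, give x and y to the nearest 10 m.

Web Mercator: x = R·λ, y = R·ln tan(π/4+φ/2), R = 6378137 m.
P1 (39.4880°, 92.7425°) → (10324047.875, 4791816.412) m.
P2 (39.0986°, 92.8375°) → (10334623.227, 4735805.034) m.
P3 (39.7079°, 92.8196°) → (10332630.608, 4823585.453) m.

P1: x 10324050 m, y 4791820 m; P2: x 10334620 m, y 4735810 m; P3: x 10332630 m, y 4823590 m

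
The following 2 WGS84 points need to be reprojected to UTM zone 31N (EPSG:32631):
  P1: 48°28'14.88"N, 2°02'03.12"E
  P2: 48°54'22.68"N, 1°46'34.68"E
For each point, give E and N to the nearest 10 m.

UTM zone 31N: λ₀ = 3°, k₀ = 0.9996.
P1 (48.4708°, 2.0342°) → (428614.004, 5369080.273) m.
P2 (48.9063°, 1.7763°) → (410328.636, 5417761.401) m.

P1: E 428610 m, N 5369080 m; P2: E 410330 m, N 5417760 m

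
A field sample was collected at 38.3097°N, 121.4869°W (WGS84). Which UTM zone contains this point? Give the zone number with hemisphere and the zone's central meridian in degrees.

Zone 10N, central meridian -123°

UTM zone = ⌊(λ + 180)/6⌋ + 1; -121.4869° ∈ [-126°, -120°) → zone 10.
Hemisphere: N (φ ≥ 0).
Central meridian λ₀ = 6×10 − 183 = -123°.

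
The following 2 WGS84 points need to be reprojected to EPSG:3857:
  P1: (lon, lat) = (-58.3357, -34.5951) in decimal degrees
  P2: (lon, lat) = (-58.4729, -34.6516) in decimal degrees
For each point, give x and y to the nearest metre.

Web Mercator: x = R·λ, y = R·ln tan(π/4+φ/2), R = 6378137 m.
P1 (-34.5951°, -58.3357°) → (-6493900.419, -4108992.086) m.
P2 (-34.6516°, -58.4729°) → (-6509173.453, -4116635.195) m.

P1: x -6493900 m, y -4108992 m; P2: x -6509173 m, y -4116635 m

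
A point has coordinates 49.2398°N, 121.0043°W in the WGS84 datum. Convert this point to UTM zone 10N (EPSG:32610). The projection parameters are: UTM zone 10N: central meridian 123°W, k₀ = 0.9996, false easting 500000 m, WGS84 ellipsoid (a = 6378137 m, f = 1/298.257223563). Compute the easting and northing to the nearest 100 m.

E 645300 m, N 5456000 m

Zone 10 central meridian λ₀ = 6×10 − 183 = -123°; Δλ = +1.9957°.
Transverse Mercator on WGS84 with k₀ = 0.9996 gives E = 645264.186 m, N = 5456030.386 m.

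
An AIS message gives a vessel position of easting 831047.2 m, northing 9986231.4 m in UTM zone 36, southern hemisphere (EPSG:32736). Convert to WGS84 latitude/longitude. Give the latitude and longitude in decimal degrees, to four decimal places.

Zone 36S: λ₀ = 33°, k₀ = 0.9996, false easting 500000 m, false northing 10000000 m.
Meridian distance M = (N − FN)/k₀ = -13774.1 m.
Inverse transverse Mercator on WGS84 gives φ = -0.12439997°, λ = 35.97369963°.

lat -0.1244°, lon 35.9737°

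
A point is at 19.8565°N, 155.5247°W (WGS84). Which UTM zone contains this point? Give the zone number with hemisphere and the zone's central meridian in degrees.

Zone 5N, central meridian -153°

UTM zone = ⌊(λ + 180)/6⌋ + 1; -155.5247° ∈ [-156°, -150°) → zone 5.
Hemisphere: N (φ ≥ 0).
Central meridian λ₀ = 6×5 − 183 = -153°.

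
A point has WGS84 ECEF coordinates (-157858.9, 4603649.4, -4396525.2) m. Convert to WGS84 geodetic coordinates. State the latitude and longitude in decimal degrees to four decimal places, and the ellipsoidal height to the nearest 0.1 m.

lat -43.8571°, lon 91.9639°, h -189.4 m

λ = atan2(Y, X) = 91.96389984°; p = √(X²+Y²) = 4606355.1 m.
Bowring's method on WGS84 (a = 6378137 m, b = 6356752.314 m) gives φ = -43.85710059°, h = -189.398 m.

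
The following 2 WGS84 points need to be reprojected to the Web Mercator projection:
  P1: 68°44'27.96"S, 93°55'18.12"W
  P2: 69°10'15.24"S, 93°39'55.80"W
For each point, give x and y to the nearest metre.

P1: x -10455316 m, y -10670834 m; P2: x -10426796 m, y -10804080 m

Web Mercator: x = R·λ, y = R·ln tan(π/4+φ/2), R = 6378137 m.
P1 (-68.7411°, -93.9217°) → (-10455315.818, -10670834.068) m.
P2 (-69.1709°, -93.6655°) → (-10426795.765, -10804080.442) m.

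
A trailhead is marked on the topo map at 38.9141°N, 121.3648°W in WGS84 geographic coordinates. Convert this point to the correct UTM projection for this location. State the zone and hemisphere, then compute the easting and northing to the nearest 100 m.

Zone 10N: E 641800 m, N 4308500 m

Longitude -121.3648° lies in the 6° band [-126°, -120°), giving zone 10; latitude is north of the equator, so 10N.
Zone 10 central meridian λ₀ = 6×10 − 183 = -123°; Δλ = +1.6352°.
Transverse Mercator on WGS84 with k₀ = 0.9996 gives E = 641769.986 m, N = 4308515.207 m.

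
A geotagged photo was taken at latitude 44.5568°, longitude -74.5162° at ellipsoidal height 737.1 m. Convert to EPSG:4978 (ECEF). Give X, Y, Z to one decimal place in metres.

WGS84: a = 6378137 m, e² = 0.006694380; N(φ) = a/√(1−e²sin²φ) = 6388672.331 m.
X = (N+h)·cosφ·cosλ = 1215444.313 m; Y = (N+h)·cosφ·sinλ = -4387567.560 m; Z = (N(1−e²)+h)·sinφ = 4452905.024 m.

X 1215444.3 m, Y -4387567.6 m, Z 4452905.0 m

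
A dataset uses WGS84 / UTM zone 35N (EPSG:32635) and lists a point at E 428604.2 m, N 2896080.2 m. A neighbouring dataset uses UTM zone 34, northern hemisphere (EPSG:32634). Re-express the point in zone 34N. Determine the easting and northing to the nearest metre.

UTM 35N → geographic: φ = 26.18240029°, λ = 26.28550045°.
UTM 34N (λ₀ = 21°) forward: E = 1028601.846 m, N = 2906661.868 m.

E 1028602 m, N 2906662 m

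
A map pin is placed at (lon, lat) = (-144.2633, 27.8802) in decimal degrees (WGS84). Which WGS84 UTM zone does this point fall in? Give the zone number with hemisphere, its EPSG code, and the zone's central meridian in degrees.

Zone 6N (EPSG:32606), central meridian -147°

UTM zone = ⌊(λ + 180)/6⌋ + 1; -144.2633° ∈ [-150°, -144°) → zone 6.
Hemisphere: N (φ ≥ 0).
Central meridian λ₀ = 6×6 − 183 = -147°.
EPSG code: 32606.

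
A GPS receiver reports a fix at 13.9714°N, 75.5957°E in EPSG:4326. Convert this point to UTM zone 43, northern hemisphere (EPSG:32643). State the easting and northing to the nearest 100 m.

Zone 43 central meridian λ₀ = 6×43 − 183 = 75°; Δλ = +0.5957°.
Transverse Mercator on WGS84 with k₀ = 0.9996 gives E = 564339.085 m, N = 1544644.047 m.

E 564300 m, N 1544600 m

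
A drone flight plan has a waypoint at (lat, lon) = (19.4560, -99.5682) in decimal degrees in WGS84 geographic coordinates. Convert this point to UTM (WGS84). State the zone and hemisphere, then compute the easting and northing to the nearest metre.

Longitude -99.5682° lies in the 6° band [-102°, -96°), giving zone 14; latitude is north of the equator, so 14N.
Zone 14 central meridian λ₀ = 6×14 − 183 = -99°; Δλ = -0.5682°.
Transverse Mercator on WGS84 with k₀ = 0.9996 gives E = 440361.033 m, N = 2151382.597 m.

Zone 14N: E 440361 m, N 2151383 m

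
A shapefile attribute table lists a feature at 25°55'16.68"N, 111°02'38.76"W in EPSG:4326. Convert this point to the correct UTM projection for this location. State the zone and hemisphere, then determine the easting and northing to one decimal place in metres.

Zone 12N: E 495583.6 m, N 2866969.1 m

Longitude -111.0441° lies in the 6° band [-114°, -108°), giving zone 12; latitude is north of the equator, so 12N.
Zone 12 central meridian λ₀ = 6×12 − 183 = -111°; Δλ = -0.0441°.
Transverse Mercator on WGS84 with k₀ = 0.9996 gives E = 495583.638 m, N = 2866969.102 m.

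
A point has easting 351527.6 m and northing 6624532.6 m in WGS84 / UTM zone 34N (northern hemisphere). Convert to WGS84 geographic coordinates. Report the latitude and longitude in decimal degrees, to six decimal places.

lat 59.732100°, lon 18.358999°

Zone 34N: λ₀ = 21°, k₀ = 0.9996, false easting 500000 m.
Meridian distance M = (N − FN)/k₀ = 6627183.5 m.
Inverse transverse Mercator on WGS84 gives φ = 59.73210035°, λ = 18.35899917°.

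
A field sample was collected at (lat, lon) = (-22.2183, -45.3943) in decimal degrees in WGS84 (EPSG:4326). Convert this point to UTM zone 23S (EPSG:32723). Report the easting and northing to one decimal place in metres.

E 459362.4 m, N 7542957.1 m

Zone 23 central meridian λ₀ = 6×23 − 183 = -45°; Δλ = -0.3943°.
Transverse Mercator on WGS84 with k₀ = 0.9996 gives E = 459362.376 m, N = 7542957.095 m.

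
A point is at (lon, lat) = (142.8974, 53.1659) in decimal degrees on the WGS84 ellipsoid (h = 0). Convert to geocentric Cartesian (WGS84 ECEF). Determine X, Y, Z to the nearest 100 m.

X -3056200 m, Y 2311600 m, Z 5081600 m

WGS84: a = 6378137 m, e² = 0.006694380; N(φ) = a/√(1−e²sin²φ) = 6391857.202 m.
X = (N+h)·cosφ·cosλ = -3056171.906 m; Y = (N+h)·cosφ·sinλ = 2311582.676 m; Z = (N(1−e²)+h)·sinφ = 5081633.242 m.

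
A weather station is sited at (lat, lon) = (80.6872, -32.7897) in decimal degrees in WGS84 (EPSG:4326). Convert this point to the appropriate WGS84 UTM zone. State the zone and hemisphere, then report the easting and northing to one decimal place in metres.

Zone 25N: E 503799.3 m, N 8958296.3 m

Longitude -32.7897° lies in the 6° band [-36°, -30°), giving zone 25; latitude is north of the equator, so 25N.
Zone 25 central meridian λ₀ = 6×25 − 183 = -33°; Δλ = +0.2103°.
Transverse Mercator on WGS84 with k₀ = 0.9996 gives E = 503799.266 m, N = 8958296.270 m.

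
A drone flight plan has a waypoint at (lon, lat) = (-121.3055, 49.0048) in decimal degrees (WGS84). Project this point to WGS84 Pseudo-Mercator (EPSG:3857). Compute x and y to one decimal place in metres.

x -13503666.5 m, y 6275675.9 m

Web Mercator is spherical with R = a = 6378137 m.
x = R·λ = 6378137 × -2.117180376 = -13503666.490 m.
y = R·ln tan(π/4 + φ/2) = 6378137 × 0.983935574 = 6275675.893 m.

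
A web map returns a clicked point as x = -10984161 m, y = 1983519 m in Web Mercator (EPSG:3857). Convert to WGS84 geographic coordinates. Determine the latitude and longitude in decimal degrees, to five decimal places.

R = 6378137 m. λ = x/R = -98.67239710°.
φ = 2·arctan(exp(y/R)) − 90° = 2·arctan(1.36477) − 90° = 17.53779965°.

lat 17.53780°, lon -98.67240°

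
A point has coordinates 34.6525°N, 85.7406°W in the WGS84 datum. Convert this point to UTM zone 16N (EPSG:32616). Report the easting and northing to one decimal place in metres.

E 615409.4 m, N 3835229.0 m

Zone 16 central meridian λ₀ = 6×16 − 183 = -87°; Δλ = +1.2594°.
Transverse Mercator on WGS84 with k₀ = 0.9996 gives E = 615409.377 m, N = 3835229.011 m.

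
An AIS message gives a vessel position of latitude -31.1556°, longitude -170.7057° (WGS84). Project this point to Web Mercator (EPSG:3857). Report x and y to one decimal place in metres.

x -19002871.6 m, y -3652973.3 m

Web Mercator is spherical with R = a = 6378137 m.
x = R·λ = 6378137 × -2.979376517 = -19002871.600 m.
y = R·ln tan(π/4 + φ/2) = 6378137 × -0.572733589 = -3652973.295 m.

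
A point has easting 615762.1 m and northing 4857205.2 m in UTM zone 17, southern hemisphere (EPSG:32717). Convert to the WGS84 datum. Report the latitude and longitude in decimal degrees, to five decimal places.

Zone 17S: λ₀ = -81°, k₀ = 0.9996, false easting 500000 m, false northing 10000000 m.
Meridian distance M = (N − FN)/k₀ = -5144852.7 m.
Inverse transverse Mercator on WGS84 gives φ = -46.42879986°, λ = -79.49330016°.

lat -46.42880°, lon -79.49330°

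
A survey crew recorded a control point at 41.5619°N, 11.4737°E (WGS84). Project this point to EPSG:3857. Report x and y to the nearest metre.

Web Mercator is spherical with R = a = 6378137 m.
x = R·λ = 6378137 × 0.200253842 = 1277246.442 m.
y = R·ln tan(π/4 + φ/2) = 6378137 × 0.798913292 = 5095578.430 m.

x 1277246 m, y 5095578 m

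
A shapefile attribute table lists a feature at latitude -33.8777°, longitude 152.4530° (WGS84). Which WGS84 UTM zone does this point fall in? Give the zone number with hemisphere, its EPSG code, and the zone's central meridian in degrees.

UTM zone = ⌊(λ + 180)/6⌋ + 1; 152.4530° ∈ [150°, 156°) → zone 56.
Hemisphere: S (φ < 0).
Central meridian λ₀ = 6×56 − 183 = 153°.
EPSG code: 32756.

Zone 56S (EPSG:32756), central meridian 153°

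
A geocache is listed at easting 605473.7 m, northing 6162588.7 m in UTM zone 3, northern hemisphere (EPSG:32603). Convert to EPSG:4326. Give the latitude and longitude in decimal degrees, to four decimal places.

Zone 3N: λ₀ = -165°, k₀ = 0.9996, false easting 500000 m.
Meridian distance M = (N − FN)/k₀ = 6165054.7 m.
Inverse transverse Mercator on WGS84 gives φ = 55.59780031°, λ = -163.32609923°.

lat 55.5978°, lon -163.3261°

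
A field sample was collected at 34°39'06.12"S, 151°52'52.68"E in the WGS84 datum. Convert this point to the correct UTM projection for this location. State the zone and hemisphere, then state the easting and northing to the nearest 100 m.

Zone 56S: E 397500 m, N 6165000 m

Longitude 151.8813° lies in the 6° band [150°, 156°), giving zone 56; latitude is south of the equator, so 56S.
Zone 56 central meridian λ₀ = 6×56 − 183 = 153°; Δλ = -1.1187°.
Transverse Mercator on WGS84 with k₀ = 0.9996 gives E = 397483.779 m, N = 6165011.880 m.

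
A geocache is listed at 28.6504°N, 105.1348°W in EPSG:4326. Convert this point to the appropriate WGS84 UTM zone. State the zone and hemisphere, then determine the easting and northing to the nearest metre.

Zone 13N: E 486827 m, N 3169261 m

Longitude -105.1348° lies in the 6° band [-108°, -102°), giving zone 13; latitude is north of the equator, so 13N.
Zone 13 central meridian λ₀ = 6×13 − 183 = -105°; Δλ = -0.1348°.
Transverse Mercator on WGS84 with k₀ = 0.9996 gives E = 486826.548 m, N = 3169261.367 m.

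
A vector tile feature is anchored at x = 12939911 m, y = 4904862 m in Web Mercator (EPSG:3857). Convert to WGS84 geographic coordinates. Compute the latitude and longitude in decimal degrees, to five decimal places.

R = 6378137 m. λ = x/R = 116.24119826°.
φ = 2·arctan(exp(y/R)) − 90° = 2·arctan(2.15763) − 90° = 40.26730030°.

lat 40.26730°, lon 116.24120°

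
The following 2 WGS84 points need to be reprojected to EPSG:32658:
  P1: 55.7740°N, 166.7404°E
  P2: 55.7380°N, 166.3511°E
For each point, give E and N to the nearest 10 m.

UTM zone 58N: λ₀ = 165°, k₀ = 0.9996.
P1 (55.7740°, 166.7404°) → (609171.354, 6182297.978) m.
P2 (55.7380°, 166.3511°) → (584831.453, 6177747.030) m.

P1: E 609170 m, N 6182300 m; P2: E 584830 m, N 6177750 m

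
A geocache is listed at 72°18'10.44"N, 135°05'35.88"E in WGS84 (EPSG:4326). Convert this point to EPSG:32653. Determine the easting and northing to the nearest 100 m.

E 503200 m, N 8022700 m

Zone 53 central meridian λ₀ = 6×53 − 183 = 135°; Δλ = +0.0933°.
Transverse Mercator on WGS84 with k₀ = 0.9996 gives E = 503165.587 m, N = 8022721.439 m.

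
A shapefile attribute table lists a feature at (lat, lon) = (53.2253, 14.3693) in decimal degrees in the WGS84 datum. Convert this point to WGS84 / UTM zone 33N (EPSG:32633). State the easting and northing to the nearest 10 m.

Zone 33 central meridian λ₀ = 6×33 − 183 = 15°; Δλ = -0.6307°.
Transverse Mercator on WGS84 with k₀ = 0.9996 gives E = 457894.391 m, N = 5897519.402 m.

E 457890 m, N 5897520 m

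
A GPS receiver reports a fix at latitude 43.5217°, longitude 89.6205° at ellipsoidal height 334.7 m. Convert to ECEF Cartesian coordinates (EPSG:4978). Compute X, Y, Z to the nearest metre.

X 30683 m, Y 4632374 m, Z 4369941 m

WGS84: a = 6378137 m, e² = 0.006694380; N(φ) = a/√(1−e²sin²φ) = 6388285.005 m.
X = (N+h)·cosφ·cosλ = 30683.088 m; Y = (N+h)·cosφ·sinλ = 4632373.507 m; Z = (N(1−e²)+h)·sinφ = 4369940.761 m.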